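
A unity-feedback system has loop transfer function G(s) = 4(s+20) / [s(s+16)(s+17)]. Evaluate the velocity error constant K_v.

G(s) has one factor of s in the denominator, so the system is type 1.
K_v = lim_{s→0} s·G(s) = 4·20 / (16·17) = 5/17.

5/17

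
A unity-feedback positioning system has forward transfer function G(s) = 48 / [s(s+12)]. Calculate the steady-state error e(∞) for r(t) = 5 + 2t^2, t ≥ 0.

infinity

G(s) has one factor of s in the denominator, so the system is type 1. Treating each term separately:
  • 5: tracked with zero error.
  • 2t^2: a type-1 system cannot track it, e_ss → ∞.
The unbounded component dominates.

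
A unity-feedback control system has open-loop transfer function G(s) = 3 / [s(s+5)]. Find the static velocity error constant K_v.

0.6

G(s) has one factor of s in the denominator, so the system is type 1.
K_v = lim_{s→0} s·G(s) = 3 / (5) = 0.6.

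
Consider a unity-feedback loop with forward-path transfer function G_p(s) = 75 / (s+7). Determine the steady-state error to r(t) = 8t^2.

infinity

The open loop has no poles at the origin → type 0 system.
K_a = lim_{s→0} s^2·G_p(s) = 0; the steady-state error to this parabolic input grows without bound.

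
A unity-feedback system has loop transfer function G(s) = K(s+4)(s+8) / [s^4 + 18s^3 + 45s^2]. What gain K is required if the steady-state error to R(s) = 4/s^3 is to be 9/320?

200

Lowest-order denominator term is 45s^2, so the open loop has 2 poles at the origin → type 2 system.
K_a = lim_{s→0} s^2·G(s) = K·4·8 / 45 = (32/45)·K.
e_ss = 4/K_a = 9/320 ⇒ K_a = 1280/9 ⇒ K = (1280/9)/(32/45) = 200.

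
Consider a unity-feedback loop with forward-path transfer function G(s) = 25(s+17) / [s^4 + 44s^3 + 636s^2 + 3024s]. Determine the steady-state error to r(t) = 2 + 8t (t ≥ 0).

24192/425

Lowest-order denominator term is 3024s, so the open loop has 1 pole at the origin → type 1 system. Treating each term separately:
  • 2: tracked with zero error.
  • 8t: e_ss = 8/K_v with K_v=425/3024 → 24192/425.
Total e_ss = 24192/425.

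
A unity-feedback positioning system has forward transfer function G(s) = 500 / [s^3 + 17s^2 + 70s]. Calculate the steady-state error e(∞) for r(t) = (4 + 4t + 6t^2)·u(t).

infinity

Lowest-order denominator term is 70s, so the open loop has 1 pole at the origin → type 1 system. By superposition:
  • 4: tracked with zero error.
  • 4t: e_ss = 4/K_v with K_v=50/7 → 0.56.
  • 6t^2: a type-1 system cannot track it, e_ss → ∞.
The unbounded component dominates.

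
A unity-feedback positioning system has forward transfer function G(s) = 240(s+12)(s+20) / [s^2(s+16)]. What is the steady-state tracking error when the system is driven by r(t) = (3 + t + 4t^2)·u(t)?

Two free integrators in G(s): this is a type 2 system. Taking each input component in turn:
  • 3: tracked with zero error.
  • t: tracked with zero error.
  • 4t^2: e_ss = 8/K_a with K_a=3600 → 1/450.
Total e_ss = 1/450.

1/450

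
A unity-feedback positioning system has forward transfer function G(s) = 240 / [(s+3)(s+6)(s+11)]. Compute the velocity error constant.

No free integrators in G(s): this is a type 0 system.
K_v = lim_{s→0} s·G(s) = 0 (the extra factor of s kills the finite limit).

0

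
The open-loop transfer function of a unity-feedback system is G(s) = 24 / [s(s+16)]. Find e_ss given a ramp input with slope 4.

The open loop has one pole at the origin → type 1 system.
K_v = lim_{s→0} s·G(s) = 24 / (16) = 1.5.
e_ss = 4/K_v = 4/1.5 = 8/3.

8/3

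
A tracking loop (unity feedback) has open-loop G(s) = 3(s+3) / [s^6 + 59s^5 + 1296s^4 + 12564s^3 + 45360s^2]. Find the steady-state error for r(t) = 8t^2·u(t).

80640

The denominator has no term below 45360s^2 — 2 poles at s=0, type 2.
K_a = lim_{s→0} s^2·G(s) = 3·3 / 45360 = 1/5040.
r(t) = 8t^2 gives R(s) = 16/s^3.
e_ss = 16/K_a = 16/(1/5040) = 80640.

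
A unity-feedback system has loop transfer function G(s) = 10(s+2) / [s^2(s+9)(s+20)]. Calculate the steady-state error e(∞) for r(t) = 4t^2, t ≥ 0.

Two free integrators in G(s): this is a type 2 system.
K_a = lim_{s→0} s^2·G(s) = 10·2 / (9·20) = 1/9.
r(t) = 4t^2 gives R(s) = 8/s^3.
e_ss = 8/K_a = 8/(1/9) = 72.

72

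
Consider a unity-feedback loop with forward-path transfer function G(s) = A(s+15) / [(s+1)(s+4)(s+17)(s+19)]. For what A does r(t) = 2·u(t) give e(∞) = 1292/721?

10

No free integrators in G(s): this is a type 0 system.
K_p = lim_{s→0} G(s) = A·15 / (1·4·17·19) = (15/1292)·A.
e_ss = 2/(1 + K_p) = 1292/721 ⇒ 1 + (15/1292)·A = 721/646 ⇒ A = 10.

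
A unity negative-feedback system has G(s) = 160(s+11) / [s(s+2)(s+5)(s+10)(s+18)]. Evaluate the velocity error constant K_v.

One free integrator in G(s): this is a type 1 system.
K_v = lim_{s→0} s·G(s) = 160·11 / (2·5·10·18) = 44/45.

44/45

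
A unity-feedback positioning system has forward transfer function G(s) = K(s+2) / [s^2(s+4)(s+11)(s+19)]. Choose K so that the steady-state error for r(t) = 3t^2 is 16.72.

150

G(s) has two factors of s in the denominator, so the system is type 2.
K_a = lim_{s→0} s^2·G(s) = K·2 / (4·11·19) = (1/418)·K.
e_ss = 6/K_a = 16.72 ⇒ K_a = 75/209 ⇒ K = (75/209)/(1/418) = 150.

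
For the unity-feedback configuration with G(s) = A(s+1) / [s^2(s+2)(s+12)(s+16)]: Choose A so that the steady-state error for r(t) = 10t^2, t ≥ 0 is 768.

10

The open loop has two poles at the origin → type 2 system.
K_a = lim_{s→0} s^2·G(s) = A·1 / (2·12·16) = (1/384)·A.
e_ss = 20/K_a = 768 ⇒ K_a = 5/192 ⇒ A = (5/192)/(1/384) = 10.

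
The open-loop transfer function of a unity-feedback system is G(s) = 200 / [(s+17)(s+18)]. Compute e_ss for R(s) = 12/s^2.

System type = 0 (no poles at s=0).
K_v = lim_{s→0} s·G(s) = 0; the steady-state error to this ramp input grows without bound.

infinity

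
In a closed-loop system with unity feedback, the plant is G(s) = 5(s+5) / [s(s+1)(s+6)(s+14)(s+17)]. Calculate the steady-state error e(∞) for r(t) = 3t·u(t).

171.36

The open loop has one pole at the origin → type 1 system.
K_v = lim_{s→0} s·G(s) = 5·5 / (1·6·14·17) = 25/1428.
e_ss = 3/K_v = 3/(25/1428) = 171.36.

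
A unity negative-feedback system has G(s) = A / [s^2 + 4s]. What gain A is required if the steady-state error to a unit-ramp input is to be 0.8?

The denominator has no term below 4s — 1 pole at s=0, type 1.
K_v = lim_{s→0} s·G(s) = A / 4 = 0.25·A.
e_ss = 1/K_v = 0.8 ⇒ K_v = 1.25 ⇒ A = 1.25/0.25 = 5.

5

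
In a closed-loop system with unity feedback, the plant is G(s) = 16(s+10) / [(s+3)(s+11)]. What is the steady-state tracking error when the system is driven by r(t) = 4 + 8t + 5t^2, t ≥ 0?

infinity

G(s) has no factors of s in the denominator, so the system is type 0. Taking each input component in turn:
  • 4: e_ss = 4/(1+K_p) with K_p=160/33 → 132/193.
  • 8t: a type-0 system cannot track it, e_ss → ∞.
  • 5t^2: a type-0 system cannot track it, e_ss → ∞.
The unbounded component dominates.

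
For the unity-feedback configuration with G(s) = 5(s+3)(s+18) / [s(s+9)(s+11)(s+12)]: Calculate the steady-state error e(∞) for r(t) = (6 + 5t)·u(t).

System type = 1 (one pole at s=0). Treating each term separately:
  • 6: tracked with zero error.
  • 5t: e_ss = 5/K_v with K_v=5/22 → 22.
Total e_ss = 22.

22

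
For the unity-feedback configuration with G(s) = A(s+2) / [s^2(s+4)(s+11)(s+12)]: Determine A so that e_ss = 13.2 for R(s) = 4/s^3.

80

Two free integrators in G(s): this is a type 2 system.
K_a = lim_{s→0} s^2·G(s) = A·2 / (4·11·12) = (1/264)·A.
e_ss = 4/K_a = 13.2 ⇒ K_a = 10/33 ⇒ A = (10/33)/(1/264) = 80.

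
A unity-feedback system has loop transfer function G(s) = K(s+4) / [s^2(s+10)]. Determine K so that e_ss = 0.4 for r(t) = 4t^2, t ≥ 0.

The open loop has two poles at the origin → type 2 system.
K_a = lim_{s→0} s^2·G(s) = K·4 / (10) = 0.4·K.
e_ss = 8/K_a = 0.4 ⇒ K_a = 20 ⇒ K = 20/0.4 = 50.

50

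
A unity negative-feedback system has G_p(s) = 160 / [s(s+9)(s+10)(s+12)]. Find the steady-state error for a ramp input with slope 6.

40.5

One free integrator in G_p(s): this is a type 1 system.
K_v = lim_{s→0} s·G_p(s) = 160 / (9·10·12) = 4/27.
e_ss = 6/K_v = 6/(4/27) = 40.5.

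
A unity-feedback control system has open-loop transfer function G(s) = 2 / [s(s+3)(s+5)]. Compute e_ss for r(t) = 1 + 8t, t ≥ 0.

60

One free integrator in G(s): this is a type 1 system. By superposition:
  • 1: tracked with zero error.
  • 8t: e_ss = 8/K_v with K_v=2/15 → 60.
Total e_ss = 60.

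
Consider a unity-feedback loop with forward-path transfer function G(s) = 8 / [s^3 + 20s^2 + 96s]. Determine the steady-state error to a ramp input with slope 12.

144

Lowest-order denominator term is 96s, so the open loop has 1 pole at the origin → type 1 system.
K_v = lim_{s→0} s·G(s) = 8 / 96 = 1/12.
e_ss = 12/K_v = 12/(1/12) = 144.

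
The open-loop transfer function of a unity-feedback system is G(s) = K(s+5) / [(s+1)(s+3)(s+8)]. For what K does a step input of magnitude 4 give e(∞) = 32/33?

15

No free integrators in G(s): this is a type 0 system.
K_p = lim_{s→0} G(s) = K·5 / (1·3·8) = (5/24)·K.
e_ss = 4/(1 + K_p) = 32/33 ⇒ 1 + (5/24)·K = 4.125 ⇒ K = 15.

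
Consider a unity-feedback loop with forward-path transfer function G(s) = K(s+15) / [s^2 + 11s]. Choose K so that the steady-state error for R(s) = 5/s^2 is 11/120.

40

Factoring s from the denominator leaves a polynomial with constant term 11, so the system is type 1.
K_v = lim_{s→0} s·G(s) = K·15 / 11 = (15/11)·K.
e_ss = 5/K_v = 11/120 ⇒ K_v = 600/11 ⇒ K = (600/11)/(15/11) = 40.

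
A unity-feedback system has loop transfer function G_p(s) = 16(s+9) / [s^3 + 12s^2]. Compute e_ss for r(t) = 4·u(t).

Factoring s^2 from the denominator leaves a polynomial with constant term 12, so the system is type 2.
K_p = ∞ for a type-2 system; e_ss to a step is zero.

0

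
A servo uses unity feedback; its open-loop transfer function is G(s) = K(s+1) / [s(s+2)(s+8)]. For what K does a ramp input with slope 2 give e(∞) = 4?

The open loop has one pole at the origin → type 1 system.
K_v = lim_{s→0} s·G(s) = K·1 / (2·8) = 0.0625·K.
e_ss = 2/K_v = 4 ⇒ K_v = 0.5 ⇒ K = 0.5/0.0625 = 8.

8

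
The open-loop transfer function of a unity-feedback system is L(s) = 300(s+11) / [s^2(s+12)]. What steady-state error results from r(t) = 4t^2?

Two free integrators in L(s): this is a type 2 system.
K_a = lim_{s→0} s^2·L(s) = 300·11 / (12) = 275.
r(t) = 4t^2 gives R(s) = 8/s^3.
e_ss = 8/K_a = 8/275.

8/275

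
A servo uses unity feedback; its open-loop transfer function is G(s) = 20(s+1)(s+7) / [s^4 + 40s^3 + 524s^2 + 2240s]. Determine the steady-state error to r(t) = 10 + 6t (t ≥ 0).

96

The denominator has no term below 2240s — 1 pole at s=0, type 1. Taking each input component in turn:
  • 10: tracked with zero error.
  • 6t: e_ss = 6/K_v with K_v=0.0625 → 96.
Total e_ss = 96.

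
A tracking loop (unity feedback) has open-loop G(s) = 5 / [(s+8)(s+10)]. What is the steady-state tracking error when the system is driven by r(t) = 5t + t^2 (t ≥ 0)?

infinity

No free integrators in G(s): this is a type 0 system. By superposition:
  • 5t: a type-0 system cannot track it, e_ss → ∞.
  • t^2: a type-0 system cannot track it, e_ss → ∞.
The unbounded component dominates.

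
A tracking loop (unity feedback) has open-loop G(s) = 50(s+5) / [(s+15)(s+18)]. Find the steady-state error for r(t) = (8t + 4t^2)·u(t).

No free integrators in G(s): this is a type 0 system. Treating each term separately:
  • 8t: a type-0 system cannot track it, e_ss → ∞.
  • 4t^2: a type-0 system cannot track it, e_ss → ∞.
The unbounded component dominates.

infinity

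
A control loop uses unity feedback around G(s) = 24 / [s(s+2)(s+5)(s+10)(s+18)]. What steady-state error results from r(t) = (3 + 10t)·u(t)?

750

System type = 1 (one pole at s=0). Taking each input component in turn:
  • 3: tracked with zero error.
  • 10t: e_ss = 10/K_v with K_v=1/75 → 750.
Total e_ss = 750.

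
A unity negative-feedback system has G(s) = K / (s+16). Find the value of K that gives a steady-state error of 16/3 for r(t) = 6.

The open loop has no poles at the origin → type 0 system.
K_p = lim_{s→0} G(s) = K / (16) = 0.0625·K.
e_ss = 6/(1 + K_p) = 16/3 ⇒ 1 + 0.0625·K = 1.125 ⇒ K = 2.

2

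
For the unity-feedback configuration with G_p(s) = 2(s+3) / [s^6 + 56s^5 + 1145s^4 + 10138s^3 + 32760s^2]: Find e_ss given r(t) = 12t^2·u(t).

131040

Lowest-order denominator term is 32760s^2, so the open loop has 2 poles at the origin → type 2 system.
K_a = lim_{s→0} s^2·G_p(s) = 2·3 / 32760 = 1/5460.
r(t) = 12t^2 gives R(s) = 24/s^3.
e_ss = 24/K_a = 24/(1/5460) = 131040.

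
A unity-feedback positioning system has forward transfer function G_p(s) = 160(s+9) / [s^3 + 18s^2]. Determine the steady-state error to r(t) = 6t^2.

Factoring s^2 from the denominator leaves a polynomial with constant term 18, so the system is type 2.
K_a = lim_{s→0} s^2·G_p(s) = 160·9 / 18 = 80.
r(t) = 6t^2 gives R(s) = 12/s^3.
e_ss = 12/K_a = 12/80 = 0.15.

0.15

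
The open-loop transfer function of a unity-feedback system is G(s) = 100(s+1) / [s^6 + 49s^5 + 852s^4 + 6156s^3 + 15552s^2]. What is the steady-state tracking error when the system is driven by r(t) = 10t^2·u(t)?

3110.4

The denominator has no term below 15552s^2 — 2 poles at s=0, type 2.
K_a = lim_{s→0} s^2·G(s) = 100·1 / 15552 = 25/3888.
r(t) = 10t^2 gives R(s) = 20/s^3.
e_ss = 20/K_a = 20/(25/3888) = 3110.4.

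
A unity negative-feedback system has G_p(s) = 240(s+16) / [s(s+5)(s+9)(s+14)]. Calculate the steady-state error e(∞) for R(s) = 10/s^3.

System type = 1 (one pole at s=0).
For a type-1 system K_a = 0, so e_ss to a parabolic input is unbounded.

infinity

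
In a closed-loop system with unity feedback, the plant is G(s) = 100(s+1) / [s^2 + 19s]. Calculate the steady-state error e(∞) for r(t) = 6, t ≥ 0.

0

Factoring s from the denominator leaves a polynomial with constant term 19, so the system is type 1.
K_p = ∞ for a type-1 system; e_ss to a step is zero.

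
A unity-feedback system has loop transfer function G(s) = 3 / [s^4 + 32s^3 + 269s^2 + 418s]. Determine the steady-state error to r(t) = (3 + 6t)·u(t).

Factoring s from the denominator leaves a polynomial with constant term 418, so the system is type 1. Taking each input component in turn:
  • 3: tracked with zero error.
  • 6t: e_ss = 6/K_v with K_v=3/418 → 836.
Total e_ss = 836.

836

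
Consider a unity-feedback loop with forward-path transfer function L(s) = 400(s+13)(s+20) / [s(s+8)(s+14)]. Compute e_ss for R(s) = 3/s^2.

21/6500

One free integrator in L(s): this is a type 1 system.
K_v = lim_{s→0} s·L(s) = 400·13·20 / (8·14) = 6500/7.
e_ss = 3/K_v = 3/(6500/7) = 21/6500.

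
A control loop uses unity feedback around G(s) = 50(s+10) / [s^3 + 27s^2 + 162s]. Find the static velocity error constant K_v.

Factoring s from the denominator leaves a polynomial with constant term 162, so the system is type 1.
K_v = lim_{s→0} s·G(s) = 50·10 / 162 = 250/81.

250/81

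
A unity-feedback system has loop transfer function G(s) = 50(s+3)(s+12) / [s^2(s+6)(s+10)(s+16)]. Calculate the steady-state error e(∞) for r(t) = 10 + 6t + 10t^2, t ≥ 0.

Two free integrators in G(s): this is a type 2 system. Treating each term separately:
  • 10: tracked with zero error.
  • 6t: tracked with zero error.
  • 10t^2: e_ss = 20/K_a with K_a=1.875 → 32/3.
Total e_ss = 32/3.

32/3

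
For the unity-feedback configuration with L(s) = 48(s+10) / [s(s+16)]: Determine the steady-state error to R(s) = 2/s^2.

The open loop has one pole at the origin → type 1 system.
K_v = lim_{s→0} s·L(s) = 48·10 / (16) = 30.
e_ss = 2/K_v = 2/30 = 1/15.

1/15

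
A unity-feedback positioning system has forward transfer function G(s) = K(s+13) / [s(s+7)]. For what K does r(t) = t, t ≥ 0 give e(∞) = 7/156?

12

One free integrator in G(s): this is a type 1 system.
K_v = lim_{s→0} s·G(s) = K·13 / (7) = (13/7)·K.
e_ss = 1/K_v = 7/156 ⇒ K_v = 156/7 ⇒ K = (156/7)/(13/7) = 12.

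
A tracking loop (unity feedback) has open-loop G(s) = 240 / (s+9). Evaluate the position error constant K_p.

80/3

System type = 0 (no poles at s=0).
K_p = lim_{s→0} G(s) = 240 / (9) = 80/3.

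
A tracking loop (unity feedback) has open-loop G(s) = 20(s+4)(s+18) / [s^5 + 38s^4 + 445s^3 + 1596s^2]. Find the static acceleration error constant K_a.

120/133

Lowest-order denominator term is 1596s^2, so the open loop has 2 poles at the origin → type 2 system.
K_a = lim_{s→0} s^2·G(s) = 20·4·18 / 1596 = 120/133.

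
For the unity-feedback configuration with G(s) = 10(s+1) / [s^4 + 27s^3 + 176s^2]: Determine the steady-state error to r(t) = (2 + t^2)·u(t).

Lowest-order denominator term is 176s^2, so the open loop has 2 poles at the origin → type 2 system. By superposition:
  • 2: tracked with zero error.
  • t^2: e_ss = 2/K_a with K_a=5/88 → 35.2.
Total e_ss = 35.2.

35.2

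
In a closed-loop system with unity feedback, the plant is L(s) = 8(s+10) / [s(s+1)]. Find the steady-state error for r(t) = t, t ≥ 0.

0.0125

The open loop has one pole at the origin → type 1 system.
K_v = lim_{s→0} s·L(s) = 8·10 / (1) = 80.
e_ss = 1/K_v = 1/80 = 0.0125.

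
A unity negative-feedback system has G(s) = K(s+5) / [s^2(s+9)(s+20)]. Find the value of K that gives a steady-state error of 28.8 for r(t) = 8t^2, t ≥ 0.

Two free integrators in G(s): this is a type 2 system.
K_a = lim_{s→0} s^2·G(s) = K·5 / (9·20) = (1/36)·K.
e_ss = 16/K_a = 28.8 ⇒ K_a = 5/9 ⇒ K = (5/9)/(1/36) = 20.

20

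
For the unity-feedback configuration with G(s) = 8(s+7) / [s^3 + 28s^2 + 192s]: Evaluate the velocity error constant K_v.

Lowest-order denominator term is 192s, so the open loop has 1 pole at the origin → type 1 system.
K_v = lim_{s→0} s·G(s) = 8·7 / 192 = 7/24.

7/24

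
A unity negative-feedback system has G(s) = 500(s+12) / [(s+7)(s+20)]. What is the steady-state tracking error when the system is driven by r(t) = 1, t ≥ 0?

7/307

The open loop has no poles at the origin → type 0 system.
K_p = lim_{s→0} G(s) = 500·12 / (7·20) = 300/7.
e_ss = 1/(1 + K_p) = 1/(307/7) = 7/307.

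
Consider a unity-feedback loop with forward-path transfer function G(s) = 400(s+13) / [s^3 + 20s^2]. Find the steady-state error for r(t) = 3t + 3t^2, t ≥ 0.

3/130

The denominator has no term below 20s^2 — 2 poles at s=0, type 2. Taking each input component in turn:
  • 3t: tracked with zero error.
  • 3t^2: e_ss = 6/K_a with K_a=260 → 3/130.
Total e_ss = 3/130.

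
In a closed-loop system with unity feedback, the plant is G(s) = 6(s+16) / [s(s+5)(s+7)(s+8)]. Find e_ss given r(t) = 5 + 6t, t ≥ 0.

17.5

G(s) has one factor of s in the denominator, so the system is type 1. Taking each input component in turn:
  • 5: tracked with zero error.
  • 6t: e_ss = 6/K_v with K_v=12/35 → 17.5.
Total e_ss = 17.5.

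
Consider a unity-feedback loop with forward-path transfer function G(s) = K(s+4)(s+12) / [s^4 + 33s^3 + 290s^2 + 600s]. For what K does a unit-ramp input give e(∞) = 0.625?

The denominator has no term below 600s — 1 pole at s=0, type 1.
K_v = lim_{s→0} s·G(s) = K·4·12 / 600 = 0.08·K.
e_ss = 1/K_v = 0.625 ⇒ K_v = 1.6 ⇒ K = 1.6/0.08 = 20.

20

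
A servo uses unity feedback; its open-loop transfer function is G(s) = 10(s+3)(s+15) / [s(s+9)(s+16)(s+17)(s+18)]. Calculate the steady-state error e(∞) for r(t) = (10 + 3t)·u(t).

293.76

System type = 1 (one pole at s=0). By superposition:
  • 10: tracked with zero error.
  • 3t: e_ss = 3/K_v with K_v=25/2448 → 293.76.
Total e_ss = 293.76.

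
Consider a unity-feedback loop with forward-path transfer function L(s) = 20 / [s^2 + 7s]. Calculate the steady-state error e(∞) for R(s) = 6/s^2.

Factoring s from the denominator leaves a polynomial with constant term 7, so the system is type 1.
K_v = lim_{s→0} s·L(s) = 20 / 7 = 20/7.
e_ss = 6/K_v = 6/(20/7) = 2.1.

2.1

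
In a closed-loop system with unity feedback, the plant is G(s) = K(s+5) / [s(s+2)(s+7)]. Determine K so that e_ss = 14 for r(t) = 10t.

2

One free integrator in G(s): this is a type 1 system.
K_v = lim_{s→0} s·G(s) = K·5 / (2·7) = (5/14)·K.
e_ss = 10/K_v = 14 ⇒ K_v = 5/7 ⇒ K = (5/7)/(5/14) = 2.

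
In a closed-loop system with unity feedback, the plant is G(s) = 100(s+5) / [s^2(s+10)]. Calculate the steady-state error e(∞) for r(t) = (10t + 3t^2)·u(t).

0.12

Two free integrators in G(s): this is a type 2 system. By superposition:
  • 10t: tracked with zero error.
  • 3t^2: e_ss = 6/K_a with K_a=50 → 0.12.
Total e_ss = 0.12.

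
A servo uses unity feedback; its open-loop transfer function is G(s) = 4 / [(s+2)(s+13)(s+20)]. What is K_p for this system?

G(s) has no factors of s in the denominator, so the system is type 0.
K_p = lim_{s→0} G(s) = 4 / (2·13·20) = 1/130.

1/130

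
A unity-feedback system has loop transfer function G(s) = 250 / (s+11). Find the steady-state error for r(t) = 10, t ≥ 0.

110/261

G(s) has no factors of s in the denominator, so the system is type 0.
K_p = lim_{s→0} G(s) = 250 / (11) = 250/11.
e_ss = 10/(1 + K_p) = 10/(261/11) = 110/261.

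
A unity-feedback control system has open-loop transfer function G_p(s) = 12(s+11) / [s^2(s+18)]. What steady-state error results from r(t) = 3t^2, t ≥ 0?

9/11

G_p(s) has two factors of s in the denominator, so the system is type 2.
K_a = lim_{s→0} s^2·G_p(s) = 12·11 / (18) = 22/3.
r(t) = 3t^2 gives R(s) = 6/s^3.
e_ss = 6/K_a = 6/(22/3) = 9/11.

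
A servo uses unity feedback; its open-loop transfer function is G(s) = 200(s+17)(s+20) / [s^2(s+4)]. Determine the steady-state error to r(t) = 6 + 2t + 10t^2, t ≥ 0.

G(s) has two factors of s in the denominator, so the system is type 2. By superposition:
  • 6: tracked with zero error.
  • 2t: tracked with zero error.
  • 10t^2: e_ss = 20/K_a with K_a=17000 → 1/850.
Total e_ss = 1/850.

1/850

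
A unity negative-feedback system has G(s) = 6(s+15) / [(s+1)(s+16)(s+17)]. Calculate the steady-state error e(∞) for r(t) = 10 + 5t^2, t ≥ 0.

System type = 0 (no poles at s=0). Taking each input component in turn:
  • 10: e_ss = 10/(1+K_p) with K_p=45/136 → 1360/181.
  • 5t^2: a type-0 system cannot track it, e_ss → ∞.
The unbounded component dominates.

infinity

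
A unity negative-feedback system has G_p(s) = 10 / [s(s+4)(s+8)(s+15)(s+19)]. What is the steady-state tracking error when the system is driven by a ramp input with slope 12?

One free integrator in G_p(s): this is a type 1 system.
K_v = lim_{s→0} s·G_p(s) = 10 / (4·8·15·19) = 1/912.
e_ss = 12/K_v = 12/(1/912) = 10944.

10944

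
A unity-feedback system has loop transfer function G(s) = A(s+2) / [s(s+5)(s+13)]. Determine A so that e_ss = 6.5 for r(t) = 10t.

50

One free integrator in G(s): this is a type 1 system.
K_v = lim_{s→0} s·G(s) = A·2 / (5·13) = (2/65)·A.
e_ss = 10/K_v = 6.5 ⇒ K_v = 20/13 ⇒ A = (20/13)/(2/65) = 50.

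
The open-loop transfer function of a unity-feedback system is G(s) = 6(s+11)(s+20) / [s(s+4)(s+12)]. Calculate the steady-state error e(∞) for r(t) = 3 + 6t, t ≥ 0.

12/55

System type = 1 (one pole at s=0). Treating each term separately:
  • 3: tracked with zero error.
  • 6t: e_ss = 6/K_v with K_v=27.5 → 12/55.
Total e_ss = 12/55.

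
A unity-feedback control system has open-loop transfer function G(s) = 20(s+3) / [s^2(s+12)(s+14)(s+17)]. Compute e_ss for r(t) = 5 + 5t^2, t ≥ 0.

The open loop has two poles at the origin → type 2 system. Treating each term separately:
  • 5: tracked with zero error.
  • 5t^2: e_ss = 10/K_a with K_a=5/238 → 476.
Total e_ss = 476.

476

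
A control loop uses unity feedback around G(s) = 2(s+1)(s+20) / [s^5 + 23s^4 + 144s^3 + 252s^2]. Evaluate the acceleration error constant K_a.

The denominator has no term below 252s^2 — 2 poles at s=0, type 2.
K_a = lim_{s→0} s^2·G(s) = 2·1·20 / 252 = 10/63.

10/63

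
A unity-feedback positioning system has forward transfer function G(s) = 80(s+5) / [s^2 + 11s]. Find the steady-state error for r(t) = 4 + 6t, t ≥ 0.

Lowest-order denominator term is 11s, so the open loop has 1 pole at the origin → type 1 system. Taking each input component in turn:
  • 4: tracked with zero error.
  • 6t: e_ss = 6/K_v with K_v=400/11 → 0.165.
Total e_ss = 0.165.

0.165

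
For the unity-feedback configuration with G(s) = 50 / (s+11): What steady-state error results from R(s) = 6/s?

66/61

No free integrators in G(s): this is a type 0 system.
K_p = lim_{s→0} G(s) = 50 / (11) = 50/11.
e_ss = 6/(1 + K_p) = 6/(61/11) = 66/61.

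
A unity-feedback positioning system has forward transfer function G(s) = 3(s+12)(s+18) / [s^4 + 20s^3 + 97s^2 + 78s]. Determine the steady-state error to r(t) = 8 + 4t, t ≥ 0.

Lowest-order denominator term is 78s, so the open loop has 1 pole at the origin → type 1 system. By superposition:
  • 8: tracked with zero error.
  • 4t: e_ss = 4/K_v with K_v=108/13 → 13/27.
Total e_ss = 13/27.

13/27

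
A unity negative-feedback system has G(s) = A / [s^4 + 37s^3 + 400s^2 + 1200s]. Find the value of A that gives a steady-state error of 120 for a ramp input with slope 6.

Factoring s from the denominator leaves a polynomial with constant term 1200, so the system is type 1.
K_v = lim_{s→0} s·G(s) = A / 1200 = (1/1200)·A.
e_ss = 6/K_v = 120 ⇒ K_v = 0.05 ⇒ A = 0.05/(1/1200) = 60.

60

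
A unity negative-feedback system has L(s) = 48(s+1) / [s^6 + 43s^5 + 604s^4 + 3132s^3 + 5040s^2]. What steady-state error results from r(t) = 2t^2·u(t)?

Factoring s^2 from the denominator leaves a polynomial with constant term 5040, so the system is type 2.
K_a = lim_{s→0} s^2·L(s) = 48·1 / 5040 = 1/105.
r(t) = 2t^2 gives R(s) = 4/s^3.
e_ss = 4/K_a = 4/(1/105) = 420.

420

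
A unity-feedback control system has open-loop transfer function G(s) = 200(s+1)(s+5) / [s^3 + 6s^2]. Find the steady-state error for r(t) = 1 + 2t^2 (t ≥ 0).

Factoring s^2 from the denominator leaves a polynomial with constant term 6, so the system is type 2. Taking each input component in turn:
  • 1: tracked with zero error.
  • 2t^2: e_ss = 4/K_a with K_a=500/3 → 0.024.
Total e_ss = 0.024.

0.024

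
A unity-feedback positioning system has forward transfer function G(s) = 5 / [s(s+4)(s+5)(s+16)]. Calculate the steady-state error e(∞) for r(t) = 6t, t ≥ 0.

384

One free integrator in G(s): this is a type 1 system.
K_v = lim_{s→0} s·G(s) = 5 / (4·5·16) = 1/64.
e_ss = 6/K_v = 6/(1/64) = 384.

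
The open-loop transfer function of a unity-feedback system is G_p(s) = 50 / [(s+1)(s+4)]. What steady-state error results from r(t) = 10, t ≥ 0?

System type = 0 (no poles at s=0).
K_p = lim_{s→0} G_p(s) = 50 / (1·4) = 12.5.
e_ss = 10/(1 + K_p) = 10/13.5 = 20/27.

20/27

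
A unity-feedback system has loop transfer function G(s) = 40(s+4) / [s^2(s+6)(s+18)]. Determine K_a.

G(s) has two factors of s in the denominator, so the system is type 2.
K_a = lim_{s→0} s^2·G(s) = 40·4 / (6·18) = 40/27.

40/27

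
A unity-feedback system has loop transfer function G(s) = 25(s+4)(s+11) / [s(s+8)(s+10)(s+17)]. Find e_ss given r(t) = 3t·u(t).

G(s) has one factor of s in the denominator, so the system is type 1.
K_v = lim_{s→0} s·G(s) = 25·4·11 / (8·10·17) = 55/68.
e_ss = 3/K_v = 3/(55/68) = 204/55.

204/55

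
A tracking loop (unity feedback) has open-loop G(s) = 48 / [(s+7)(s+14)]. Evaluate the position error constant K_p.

No free integrators in G(s): this is a type 0 system.
K_p = lim_{s→0} G(s) = 48 / (7·14) = 24/49.

24/49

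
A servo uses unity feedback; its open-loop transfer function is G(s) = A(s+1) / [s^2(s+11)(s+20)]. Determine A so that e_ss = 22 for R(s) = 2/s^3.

G(s) has two factors of s in the denominator, so the system is type 2.
K_a = lim_{s→0} s^2·G(s) = A·1 / (11·20) = (1/220)·A.
e_ss = 2/K_a = 22 ⇒ K_a = 1/11 ⇒ A = (1/11)/(1/220) = 20.

20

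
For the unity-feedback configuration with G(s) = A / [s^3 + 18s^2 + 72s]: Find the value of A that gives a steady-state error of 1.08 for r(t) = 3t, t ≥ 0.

The denominator has no term below 72s — 1 pole at s=0, type 1.
K_v = lim_{s→0} s·G(s) = A / 72 = (1/72)·A.
e_ss = 3/K_v = 1.08 ⇒ K_v = 25/9 ⇒ A = (25/9)/(1/72) = 200.

200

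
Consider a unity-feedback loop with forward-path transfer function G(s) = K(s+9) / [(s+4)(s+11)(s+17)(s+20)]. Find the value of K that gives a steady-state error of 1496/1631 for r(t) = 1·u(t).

150

G(s) has no factors of s in the denominator, so the system is type 0.
K_p = lim_{s→0} G(s) = K·9 / (4·11·17·20) = (9/14960)·K.
e_ss = 1/(1 + K_p) = 1496/1631 ⇒ 1 + (9/14960)·K = 1631/1496 ⇒ K = 150.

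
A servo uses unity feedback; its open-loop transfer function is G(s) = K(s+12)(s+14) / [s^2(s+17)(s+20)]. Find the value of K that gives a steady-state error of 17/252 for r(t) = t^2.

System type = 2 (two poles at s=0).
K_a = lim_{s→0} s^2·G(s) = K·12·14 / (17·20) = (42/85)·K.
e_ss = 2/K_a = 17/252 ⇒ K_a = 504/17 ⇒ K = (504/17)/(42/85) = 60.

60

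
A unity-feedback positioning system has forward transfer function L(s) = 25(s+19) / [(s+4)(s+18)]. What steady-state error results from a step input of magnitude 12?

864/547

The open loop has no poles at the origin → type 0 system.
K_p = lim_{s→0} L(s) = 25·19 / (4·18) = 475/72.
e_ss = 12/(1 + K_p) = 12/(547/72) = 864/547.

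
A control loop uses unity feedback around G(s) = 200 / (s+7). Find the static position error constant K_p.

G(s) has no factors of s in the denominator, so the system is type 0.
K_p = lim_{s→0} G(s) = 200 / (7) = 200/7.

200/7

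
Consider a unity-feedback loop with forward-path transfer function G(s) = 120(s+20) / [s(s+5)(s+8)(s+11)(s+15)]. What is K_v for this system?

G(s) has one factor of s in the denominator, so the system is type 1.
K_v = lim_{s→0} s·G(s) = 120·20 / (5·8·11·15) = 4/11.

4/11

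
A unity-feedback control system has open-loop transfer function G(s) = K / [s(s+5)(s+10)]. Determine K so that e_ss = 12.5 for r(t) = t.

4

System type = 1 (one pole at s=0).
K_v = lim_{s→0} s·G(s) = K / (5·10) = 0.02·K.
e_ss = 1/K_v = 12.5 ⇒ K_v = 0.08 ⇒ K = 0.08/0.02 = 4.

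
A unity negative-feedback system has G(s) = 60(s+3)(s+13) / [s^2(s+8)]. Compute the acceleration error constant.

292.5

Two free integrators in G(s): this is a type 2 system.
K_a = lim_{s→0} s^2·G(s) = 60·3·13 / (8) = 292.5.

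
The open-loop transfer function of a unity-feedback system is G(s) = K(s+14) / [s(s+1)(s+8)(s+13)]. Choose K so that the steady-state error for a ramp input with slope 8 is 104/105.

The open loop has one pole at the origin → type 1 system.
K_v = lim_{s→0} s·G(s) = K·14 / (1·8·13) = (7/52)·K.
e_ss = 8/K_v = 104/105 ⇒ K_v = 105/13 ⇒ K = (105/13)/(7/52) = 60.

60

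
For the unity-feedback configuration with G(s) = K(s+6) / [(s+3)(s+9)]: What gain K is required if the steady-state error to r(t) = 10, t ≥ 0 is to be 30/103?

150

System type = 0 (no poles at s=0).
K_p = lim_{s→0} G(s) = K·6 / (3·9) = (2/9)·K.
e_ss = 10/(1 + K_p) = 30/103 ⇒ 1 + (2/9)·K = 103/3 ⇒ K = 150.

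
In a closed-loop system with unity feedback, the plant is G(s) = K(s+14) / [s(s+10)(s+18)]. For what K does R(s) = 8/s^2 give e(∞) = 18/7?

40

System type = 1 (one pole at s=0).
K_v = lim_{s→0} s·G(s) = K·14 / (10·18) = (7/90)·K.
e_ss = 8/K_v = 18/7 ⇒ K_v = 28/9 ⇒ K = (28/9)/(7/90) = 40.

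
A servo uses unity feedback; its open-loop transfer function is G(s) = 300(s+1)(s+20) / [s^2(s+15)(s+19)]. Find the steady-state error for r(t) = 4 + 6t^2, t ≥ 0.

G(s) has two factors of s in the denominator, so the system is type 2. Taking each input component in turn:
  • 4: tracked with zero error.
  • 6t^2: e_ss = 12/K_a with K_a=400/19 → 0.57.
Total e_ss = 0.57.

0.57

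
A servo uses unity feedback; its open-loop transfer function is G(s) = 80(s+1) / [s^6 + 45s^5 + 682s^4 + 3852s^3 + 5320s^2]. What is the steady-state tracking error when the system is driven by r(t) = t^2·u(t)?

133

The denominator has no term below 5320s^2 — 2 poles at s=0, type 2.
K_a = lim_{s→0} s^2·G(s) = 80·1 / 5320 = 2/133.
r(t) = t^2 gives R(s) = 2/s^3.
e_ss = 2/K_a = 2/(2/133) = 133.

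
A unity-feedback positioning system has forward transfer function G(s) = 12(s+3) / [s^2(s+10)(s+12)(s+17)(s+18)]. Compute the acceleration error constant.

1/1020

The open loop has two poles at the origin → type 2 system.
K_a = lim_{s→0} s^2·G(s) = 12·3 / (10·12·17·18) = 1/1020.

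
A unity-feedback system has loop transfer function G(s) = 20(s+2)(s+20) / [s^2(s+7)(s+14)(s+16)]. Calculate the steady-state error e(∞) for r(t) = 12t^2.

47.04

G(s) has two factors of s in the denominator, so the system is type 2.
K_a = lim_{s→0} s^2·G(s) = 20·2·20 / (7·14·16) = 25/49.
r(t) = 12t^2 gives R(s) = 24/s^3.
e_ss = 24/K_a = 24/(25/49) = 47.04.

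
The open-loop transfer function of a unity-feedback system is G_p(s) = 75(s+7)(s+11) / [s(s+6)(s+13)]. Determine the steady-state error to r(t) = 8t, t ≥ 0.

208/1925

System type = 1 (one pole at s=0).
K_v = lim_{s→0} s·G_p(s) = 75·7·11 / (6·13) = 1925/26.
e_ss = 8/K_v = 8/(1925/26) = 208/1925.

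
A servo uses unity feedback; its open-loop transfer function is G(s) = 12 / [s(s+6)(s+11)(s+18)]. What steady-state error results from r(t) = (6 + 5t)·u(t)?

G(s) has one factor of s in the denominator, so the system is type 1. By superposition:
  • 6: tracked with zero error.
  • 5t: e_ss = 5/K_v with K_v=1/99 → 495.
Total e_ss = 495.

495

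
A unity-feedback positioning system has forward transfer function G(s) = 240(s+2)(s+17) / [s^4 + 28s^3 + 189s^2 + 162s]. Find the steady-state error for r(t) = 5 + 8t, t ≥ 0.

Factoring s from the denominator leaves a polynomial with constant term 162, so the system is type 1. Taking each input component in turn:
  • 5: tracked with zero error.
  • 8t: e_ss = 8/K_v with K_v=1360/27 → 27/170.
Total e_ss = 27/170.

27/170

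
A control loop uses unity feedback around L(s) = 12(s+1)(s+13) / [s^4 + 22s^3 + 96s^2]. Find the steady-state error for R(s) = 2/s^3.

16/13

Factoring s^2 from the denominator leaves a polynomial with constant term 96, so the system is type 2.
K_a = lim_{s→0} s^2·L(s) = 12·1·13 / 96 = 1.625.
r(t) = t^2 gives R(s) = 2/s^3.
e_ss = 2/K_a = 2/1.625 = 16/13.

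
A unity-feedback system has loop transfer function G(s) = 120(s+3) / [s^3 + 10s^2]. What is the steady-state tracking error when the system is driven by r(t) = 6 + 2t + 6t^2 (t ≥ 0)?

Factoring s^2 from the denominator leaves a polynomial with constant term 10, so the system is type 2. Treating each term separately:
  • 6: tracked with zero error.
  • 2t: tracked with zero error.
  • 6t^2: e_ss = 12/K_a with K_a=36 → 1/3.
Total e_ss = 1/3.

1/3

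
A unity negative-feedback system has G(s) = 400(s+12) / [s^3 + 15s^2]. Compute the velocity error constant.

K_v = lim_{s→0} s·G(s); with 2 poles at the origin the limit diverges, so K_v = ∞.

infinity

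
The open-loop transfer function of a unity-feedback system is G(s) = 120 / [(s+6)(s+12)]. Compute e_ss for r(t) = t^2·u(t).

The open loop has no poles at the origin → type 0 system.
K_a = lim_{s→0} s^2·G(s) = 0; the steady-state error to this parabolic input grows without bound.

infinity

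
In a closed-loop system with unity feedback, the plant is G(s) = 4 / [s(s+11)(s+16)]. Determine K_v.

G(s) has one factor of s in the denominator, so the system is type 1.
K_v = lim_{s→0} s·G(s) = 4 / (11·16) = 1/44.

1/44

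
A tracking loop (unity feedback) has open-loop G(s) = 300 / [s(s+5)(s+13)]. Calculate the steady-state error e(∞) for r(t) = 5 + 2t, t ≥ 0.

System type = 1 (one pole at s=0). By superposition:
  • 5: tracked with zero error.
  • 2t: e_ss = 2/K_v with K_v=60/13 → 13/30.
Total e_ss = 13/30.

13/30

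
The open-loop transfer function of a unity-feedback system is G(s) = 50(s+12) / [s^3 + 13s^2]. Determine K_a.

600/13

The denominator has no term below 13s^2 — 2 poles at s=0, type 2.
K_a = lim_{s→0} s^2·G(s) = 50·12 / 13 = 600/13.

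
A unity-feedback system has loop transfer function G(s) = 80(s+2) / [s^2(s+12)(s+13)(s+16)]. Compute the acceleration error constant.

The open loop has two poles at the origin → type 2 system.
K_a = lim_{s→0} s^2·G(s) = 80·2 / (12·13·16) = 5/78.

5/78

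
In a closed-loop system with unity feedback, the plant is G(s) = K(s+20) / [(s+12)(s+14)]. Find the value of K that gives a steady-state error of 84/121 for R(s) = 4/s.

40

The open loop has no poles at the origin → type 0 system.
K_p = lim_{s→0} G(s) = K·20 / (12·14) = (5/42)·K.
e_ss = 4/(1 + K_p) = 84/121 ⇒ 1 + (5/42)·K = 121/21 ⇒ K = 40.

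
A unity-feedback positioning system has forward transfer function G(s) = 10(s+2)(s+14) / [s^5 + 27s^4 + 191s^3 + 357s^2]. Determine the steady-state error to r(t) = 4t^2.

Factoring s^2 from the denominator leaves a polynomial with constant term 357, so the system is type 2.
K_a = lim_{s→0} s^2·G(s) = 10·2·14 / 357 = 40/51.
r(t) = 4t^2 gives R(s) = 8/s^3.
e_ss = 8/K_a = 8/(40/51) = 10.2.

10.2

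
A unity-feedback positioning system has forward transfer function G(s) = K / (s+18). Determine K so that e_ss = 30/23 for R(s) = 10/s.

120

No free integrators in G(s): this is a type 0 system.
K_p = lim_{s→0} G(s) = K / (18) = (1/18)·K.
e_ss = 10/(1 + K_p) = 30/23 ⇒ 1 + (1/18)·K = 23/3 ⇒ K = 120.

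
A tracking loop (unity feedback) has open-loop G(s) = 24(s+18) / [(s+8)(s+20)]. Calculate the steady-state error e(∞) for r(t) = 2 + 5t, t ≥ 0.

infinity

No free integrators in G(s): this is a type 0 system. By superposition:
  • 2: e_ss = 2/(1+K_p) with K_p=2.7 → 20/37.
  • 5t: a type-0 system cannot track it, e_ss → ∞.
The unbounded component dominates.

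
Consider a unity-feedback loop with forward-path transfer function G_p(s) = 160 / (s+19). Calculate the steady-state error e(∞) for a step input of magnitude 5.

System type = 0 (no poles at s=0).
K_p = lim_{s→0} G_p(s) = 160 / (19) = 160/19.
e_ss = 5/(1 + K_p) = 5/(179/19) = 95/179.

95/179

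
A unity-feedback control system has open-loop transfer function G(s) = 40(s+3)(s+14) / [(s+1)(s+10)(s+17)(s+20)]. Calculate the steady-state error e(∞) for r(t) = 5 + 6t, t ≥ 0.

infinity

No free integrators in G(s): this is a type 0 system. Taking each input component in turn:
  • 5: e_ss = 5/(1+K_p) with K_p=42/85 → 425/127.
  • 6t: a type-0 system cannot track it, e_ss → ∞.
The unbounded component dominates.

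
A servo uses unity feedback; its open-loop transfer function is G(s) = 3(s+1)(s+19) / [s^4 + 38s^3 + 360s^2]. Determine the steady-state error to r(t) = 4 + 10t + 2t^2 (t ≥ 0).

480/19

Lowest-order denominator term is 360s^2, so the open loop has 2 poles at the origin → type 2 system. Taking each input component in turn:
  • 4: tracked with zero error.
  • 10t: tracked with zero error.
  • 2t^2: e_ss = 4/K_a with K_a=19/120 → 480/19.
Total e_ss = 480/19.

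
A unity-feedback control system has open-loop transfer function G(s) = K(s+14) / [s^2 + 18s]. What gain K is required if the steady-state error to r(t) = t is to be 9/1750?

250

The denominator has no term below 18s — 1 pole at s=0, type 1.
K_v = lim_{s→0} s·G(s) = K·14 / 18 = (7/9)·K.
e_ss = 1/K_v = 9/1750 ⇒ K_v = 1750/9 ⇒ K = (1750/9)/(7/9) = 250.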